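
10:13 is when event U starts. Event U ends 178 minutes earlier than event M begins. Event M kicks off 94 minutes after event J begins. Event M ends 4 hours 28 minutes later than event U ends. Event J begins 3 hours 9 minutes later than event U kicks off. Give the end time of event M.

16:26

Event J starts at 10:13 + 189 min = 13:22.
Event M starts at 13:22 + 94 min = 14:56.
Event U ends at 14:56 − 178 min = 11:58.
Event M ends at 11:58 + 268 min = 16:26.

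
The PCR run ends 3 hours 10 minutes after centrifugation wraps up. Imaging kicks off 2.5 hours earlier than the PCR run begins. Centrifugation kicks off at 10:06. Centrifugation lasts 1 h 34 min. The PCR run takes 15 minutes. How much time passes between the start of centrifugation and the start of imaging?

Centrifugation ends at 10:06 + 94 min = 11:40.
The PCR run ends at 11:40 + 190 min = 14:50.
The PCR run starts at 14:50 − 15 min = 14:35.
Imaging starts at 14:35 − 150 min = 12:05.
From 10:06 to 12:05 is 1 hour 59 minutes.

1 hour 59 minutes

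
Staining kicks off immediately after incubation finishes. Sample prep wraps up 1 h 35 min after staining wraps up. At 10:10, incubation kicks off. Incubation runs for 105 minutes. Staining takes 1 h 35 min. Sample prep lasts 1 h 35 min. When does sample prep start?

Incubation ends at 10:10 + 105 min = 11:55.
So staining starts at 11:55.
Staining ends at 11:55 + 95 min = 13:30.
Sample prep ends at 13:30 + 95 min = 15:05.
Sample prep starts at 15:05 − 95 min = 13:30.

13:30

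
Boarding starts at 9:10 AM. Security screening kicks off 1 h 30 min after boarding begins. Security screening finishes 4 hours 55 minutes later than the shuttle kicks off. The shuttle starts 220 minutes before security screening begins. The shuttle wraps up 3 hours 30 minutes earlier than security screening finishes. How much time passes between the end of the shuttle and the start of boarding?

Security screening starts at 9:10 AM + 90 min = 10:40 AM.
The shuttle starts at 10:40 AM − 220 min = 7:00 AM.
Security screening ends at 7:00 AM + 295 min = 11:55 AM.
The shuttle ends at 11:55 AM − 210 min = 8:25 AM.
From 8:25 AM to 9:10 AM is 45 minutes.

45 minutes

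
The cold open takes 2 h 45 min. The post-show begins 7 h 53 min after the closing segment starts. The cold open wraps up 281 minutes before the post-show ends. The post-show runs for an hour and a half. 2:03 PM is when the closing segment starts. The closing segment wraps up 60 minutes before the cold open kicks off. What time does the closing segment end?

3:00 PM

The post-show starts at 2:03 PM + 473 min = 9:56 PM.
The post-show ends at 9:56 PM + 90 min = 11:26 PM.
The cold open ends at 11:26 PM − 281 min = 6:45 PM.
The cold open starts at 6:45 PM − 165 min = 4:00 PM.
The closing segment ends at 4:00 PM − 60 min = 3:00 PM.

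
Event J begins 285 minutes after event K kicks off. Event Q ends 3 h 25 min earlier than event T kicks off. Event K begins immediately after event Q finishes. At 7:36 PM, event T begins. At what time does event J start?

Event Q ends at 7:36 PM − 205 min = 4:11 PM.
So event K starts at 4:11 PM.
Event J starts at 4:11 PM + 285 min = 8:56 PM.

8:56 PM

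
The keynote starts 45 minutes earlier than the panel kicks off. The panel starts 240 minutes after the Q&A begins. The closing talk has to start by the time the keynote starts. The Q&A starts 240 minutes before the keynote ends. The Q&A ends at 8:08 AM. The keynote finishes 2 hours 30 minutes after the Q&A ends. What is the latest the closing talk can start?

The keynote ends at 8:08 AM + 150 min = 10:38 AM.
The Q&A starts at 10:38 AM − 240 min = 6:38 AM.
The panel starts at 6:38 AM + 240 min = 10:38 AM.
The keynote starts at 10:38 AM − 45 min = 9:53 AM.
The closing talk is bounded by the keynote, so the latest it can start is 9:53 AM.

9:53 AM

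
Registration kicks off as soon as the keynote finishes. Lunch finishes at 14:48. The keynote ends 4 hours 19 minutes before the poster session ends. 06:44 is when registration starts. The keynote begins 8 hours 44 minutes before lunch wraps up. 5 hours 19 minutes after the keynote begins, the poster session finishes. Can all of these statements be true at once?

No

The keynote starts at 14:48 − 524 min = 06:04.
The poster session ends at 06:04 + 319 min = 11:23.
The keynote ends at 11:23 − 259 min = 07:04.
So registration starts at 07:04.
But registration is also said to start at 06:44 — a 20-minute conflict.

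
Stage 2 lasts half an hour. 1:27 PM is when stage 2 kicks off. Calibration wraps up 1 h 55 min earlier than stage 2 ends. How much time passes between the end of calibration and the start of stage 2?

Stage 2 ends at 1:27 PM + 30 min = 1:57 PM.
Calibration ends at 1:57 PM − 115 min = 12:02 PM.
From 12:02 PM to 1:27 PM is 1 hour 25 minutes.

1 hour 25 minutes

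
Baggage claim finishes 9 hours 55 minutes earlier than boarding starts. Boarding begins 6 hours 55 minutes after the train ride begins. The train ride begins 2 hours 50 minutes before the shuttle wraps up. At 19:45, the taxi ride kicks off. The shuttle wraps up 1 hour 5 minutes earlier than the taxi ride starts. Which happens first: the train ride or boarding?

the train ride

The shuttle ends at 19:45 − 65 min = 18:40.
The train ride starts at 18:40 − 170 min = 15:50.
Boarding starts at 15:50 + 415 min = 22:45.
The train ride starts at 15:50 and boarding starts at 22:45, so the train ride is first.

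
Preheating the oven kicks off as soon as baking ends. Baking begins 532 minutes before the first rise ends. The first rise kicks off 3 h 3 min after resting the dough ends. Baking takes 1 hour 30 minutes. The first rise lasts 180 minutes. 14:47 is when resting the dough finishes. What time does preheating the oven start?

13:28

The first rise starts at 14:47 + 183 min = 17:50.
The first rise ends at 17:50 + 180 min = 20:50.
Baking starts at 20:50 − 532 min = 11:58.
Baking ends at 11:58 + 90 min = 13:28.
So preheating the oven starts at 13:28.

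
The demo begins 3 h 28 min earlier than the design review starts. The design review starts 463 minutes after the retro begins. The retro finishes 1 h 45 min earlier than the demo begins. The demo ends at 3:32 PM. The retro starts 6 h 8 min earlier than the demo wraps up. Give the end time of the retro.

The retro starts at 3:32 PM − 368 min = 9:24 AM.
The design review starts at 9:24 AM + 463 min = 5:07 PM.
The demo starts at 5:07 PM − 208 min = 1:39 PM.
The retro ends at 1:39 PM − 105 min = 11:54 AM.

11:54 AM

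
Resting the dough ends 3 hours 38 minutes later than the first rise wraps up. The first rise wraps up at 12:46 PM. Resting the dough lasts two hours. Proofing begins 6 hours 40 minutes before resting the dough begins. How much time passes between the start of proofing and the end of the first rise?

5 h 2 min

Resting the dough ends at 12:46 PM + 218 min = 4:24 PM.
Resting the dough starts at 4:24 PM − 120 min = 2:24 PM.
Proofing starts at 2:24 PM − 400 min = 7:44 AM.
From 7:44 AM to 12:46 PM is 5 h 2 min.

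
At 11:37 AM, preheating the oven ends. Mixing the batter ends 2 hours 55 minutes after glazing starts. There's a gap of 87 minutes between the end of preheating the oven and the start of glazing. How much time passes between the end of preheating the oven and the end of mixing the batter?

Glazing starts at 11:37 AM + 87 min = 1:04 PM.
Mixing the batter ends at 1:04 PM + 175 min = 3:59 PM.
From 11:37 AM to 3:59 PM is 4 h 22 min.

4 h 22 min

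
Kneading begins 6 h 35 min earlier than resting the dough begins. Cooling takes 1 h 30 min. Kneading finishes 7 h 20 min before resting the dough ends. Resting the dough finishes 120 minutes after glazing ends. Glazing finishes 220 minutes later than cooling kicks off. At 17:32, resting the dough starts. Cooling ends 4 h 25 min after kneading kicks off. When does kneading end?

12:12

Kneading starts at 17:32 − 395 min = 10:57.
Cooling ends at 10:57 + 265 min = 15:22.
Cooling starts at 15:22 − 90 min = 13:52.
Glazing ends at 13:52 + 220 min = 17:32.
Resting the dough ends at 17:32 + 120 min = 19:32.
Kneading ends at 19:32 − 440 min = 12:12.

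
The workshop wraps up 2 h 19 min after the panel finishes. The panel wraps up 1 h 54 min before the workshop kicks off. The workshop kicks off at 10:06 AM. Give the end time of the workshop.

The panel ends at 10:06 AM − 114 min = 8:12 AM.
The workshop ends at 8:12 AM + 139 min = 10:31 AM.

10:31 AM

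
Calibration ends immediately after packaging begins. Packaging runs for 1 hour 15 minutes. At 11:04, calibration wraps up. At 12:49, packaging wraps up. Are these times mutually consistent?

No

Packaging starts at 12:49 − 75 min = 11:34.
So calibration ends at 11:34.
But calibration is also said to end at 11:04 — a 30-minute conflict.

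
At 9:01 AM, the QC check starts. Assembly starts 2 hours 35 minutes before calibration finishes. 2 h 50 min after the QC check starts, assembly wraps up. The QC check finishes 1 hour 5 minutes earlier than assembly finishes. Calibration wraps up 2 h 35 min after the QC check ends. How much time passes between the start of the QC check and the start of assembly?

1 h 45 min

Assembly ends at 9:01 AM + 170 min = 11:51 AM.
The QC check ends at 11:51 AM − 65 min = 10:46 AM.
Calibration ends at 10:46 AM + 155 min = 1:21 PM.
Assembly starts at 1:21 PM − 155 min = 10:46 AM.
From 9:01 AM to 10:46 AM is 1 h 45 min.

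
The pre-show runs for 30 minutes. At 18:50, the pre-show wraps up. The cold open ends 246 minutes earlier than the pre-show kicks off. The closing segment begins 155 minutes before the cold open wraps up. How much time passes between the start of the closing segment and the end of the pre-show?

431 minutes

The pre-show starts at 18:50 − 30 min = 18:20.
The cold open ends at 18:20 − 246 min = 14:14.
The closing segment starts at 14:14 − 155 min = 11:39.
From 11:39 to 18:50 is 431 minutes.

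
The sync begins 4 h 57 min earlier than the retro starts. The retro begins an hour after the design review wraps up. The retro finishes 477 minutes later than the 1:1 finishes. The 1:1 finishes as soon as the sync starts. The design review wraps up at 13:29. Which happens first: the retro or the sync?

The retro starts at 13:29 + 60 min = 14:29.
The sync starts at 14:29 − 297 min = 09:32.
The retro starts at 14:29 and the sync starts at 09:32, so the sync is first.

the sync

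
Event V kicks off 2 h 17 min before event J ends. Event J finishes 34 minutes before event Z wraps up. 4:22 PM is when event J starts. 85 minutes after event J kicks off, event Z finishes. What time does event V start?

2:56 PM

Event Z ends at 4:22 PM + 85 min = 5:47 PM.
Event J ends at 5:47 PM − 34 min = 5:13 PM.
Event V starts at 5:13 PM − 137 min = 2:56 PM.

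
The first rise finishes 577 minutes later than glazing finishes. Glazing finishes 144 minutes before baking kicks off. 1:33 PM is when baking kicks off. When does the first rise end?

Glazing ends at 1:33 PM − 144 min = 11:09 AM.
The first rise ends at 11:09 AM + 577 min = 8:46 PM.

8:46 PM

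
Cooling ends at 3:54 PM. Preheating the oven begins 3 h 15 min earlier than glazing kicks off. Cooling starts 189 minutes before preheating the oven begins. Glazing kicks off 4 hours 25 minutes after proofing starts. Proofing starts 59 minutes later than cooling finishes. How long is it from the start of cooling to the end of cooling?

Proofing starts at 3:54 PM + 59 min = 4:53 PM.
Glazing starts at 4:53 PM + 265 min = 9:18 PM.
Preheating the oven starts at 9:18 PM − 195 min = 6:03 PM.
Cooling starts at 6:03 PM − 189 min = 2:54 PM.
From 2:54 PM to 3:54 PM is an hour.

an hour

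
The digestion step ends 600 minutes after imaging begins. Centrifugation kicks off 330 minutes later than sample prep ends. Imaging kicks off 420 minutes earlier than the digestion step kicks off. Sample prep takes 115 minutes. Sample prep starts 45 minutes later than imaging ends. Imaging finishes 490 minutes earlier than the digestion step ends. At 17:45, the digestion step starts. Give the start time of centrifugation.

20:45

Imaging starts at 17:45 − 420 min = 10:45.
The digestion step ends at 10:45 + 600 min = 20:45.
Imaging ends at 20:45 − 490 min = 12:35.
Sample prep starts at 12:35 + 45 min = 13:20.
Sample prep ends at 13:20 + 115 min = 15:15.
Centrifugation starts at 15:15 + 330 min = 20:45.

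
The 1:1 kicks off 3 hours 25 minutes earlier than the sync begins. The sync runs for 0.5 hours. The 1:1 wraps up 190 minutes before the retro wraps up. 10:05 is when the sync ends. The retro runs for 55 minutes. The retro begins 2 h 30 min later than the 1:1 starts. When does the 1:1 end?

The sync starts at 10:05 − 30 min = 09:35.
The 1:1 starts at 09:35 − 205 min = 06:10.
The retro starts at 06:10 + 150 min = 08:40.
The retro ends at 08:40 + 55 min = 09:35.
The 1:1 ends at 09:35 − 190 min = 06:25.

06:25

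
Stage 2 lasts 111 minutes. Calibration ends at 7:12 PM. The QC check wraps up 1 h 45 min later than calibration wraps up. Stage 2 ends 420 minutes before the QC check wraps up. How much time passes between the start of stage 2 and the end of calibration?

7 hours 6 minutes

The QC check ends at 7:12 PM + 105 min = 8:57 PM.
Stage 2 ends at 8:57 PM − 420 min = 1:57 PM.
Stage 2 starts at 1:57 PM − 111 min = 12:06 PM.
From 12:06 PM to 7:12 PM is 7 hours 6 minutes.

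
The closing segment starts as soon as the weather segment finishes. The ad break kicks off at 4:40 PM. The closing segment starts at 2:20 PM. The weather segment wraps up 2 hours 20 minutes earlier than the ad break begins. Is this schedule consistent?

Yes

The weather segment ends at 4:40 PM − 140 min = 2:20 PM.
So the closing segment starts at 2:20 PM.
That matches the stated 2:20 PM, so the schedule is consistent.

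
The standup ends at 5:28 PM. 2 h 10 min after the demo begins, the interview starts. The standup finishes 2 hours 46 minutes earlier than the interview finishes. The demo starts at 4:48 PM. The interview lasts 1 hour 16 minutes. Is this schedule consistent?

The interview starts at 4:48 PM + 130 min = 6:58 PM.
The interview ends at 6:58 PM + 76 min = 8:14 PM.
The standup ends at 8:14 PM − 166 min = 5:28 PM.
That matches the stated 5:28 PM, so the schedule is consistent.

Yes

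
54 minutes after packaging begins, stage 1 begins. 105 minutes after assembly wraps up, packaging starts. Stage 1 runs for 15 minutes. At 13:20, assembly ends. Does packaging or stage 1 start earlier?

packaging

Packaging starts at 13:20 + 105 min = 15:05.
Stage 1 starts at 15:05 + 54 min = 15:59.
Packaging starts at 15:05 and stage 1 starts at 15:59, so packaging is first.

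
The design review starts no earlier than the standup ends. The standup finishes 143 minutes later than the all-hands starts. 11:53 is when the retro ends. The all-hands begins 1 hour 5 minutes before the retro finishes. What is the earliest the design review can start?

The all-hands starts at 11:53 − 65 min = 10:48.
The standup ends at 10:48 + 143 min = 13:11.
The design review is bounded by the standup, so the earliest it can start is 13:11.

13:11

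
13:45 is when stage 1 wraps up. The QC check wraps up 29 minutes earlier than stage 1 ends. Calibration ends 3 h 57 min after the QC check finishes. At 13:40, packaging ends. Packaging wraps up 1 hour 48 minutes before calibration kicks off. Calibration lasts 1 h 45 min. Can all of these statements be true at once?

The QC check ends at 13:45 − 29 min = 13:16.
Calibration ends at 13:16 + 237 min = 17:13.
Calibration starts at 17:13 − 105 min = 15:28.
Packaging ends at 15:28 − 108 min = 13:40.
That matches the stated 13:40, so the schedule is consistent.

Yes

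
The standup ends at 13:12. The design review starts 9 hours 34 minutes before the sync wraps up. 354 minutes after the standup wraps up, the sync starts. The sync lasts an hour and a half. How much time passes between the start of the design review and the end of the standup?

The sync starts at 13:12 + 354 min = 19:06.
The sync ends at 19:06 + 90 min = 20:36.
The design review starts at 20:36 − 574 min = 11:02.
From 11:02 to 13:12 is 130 minutes.

130 minutes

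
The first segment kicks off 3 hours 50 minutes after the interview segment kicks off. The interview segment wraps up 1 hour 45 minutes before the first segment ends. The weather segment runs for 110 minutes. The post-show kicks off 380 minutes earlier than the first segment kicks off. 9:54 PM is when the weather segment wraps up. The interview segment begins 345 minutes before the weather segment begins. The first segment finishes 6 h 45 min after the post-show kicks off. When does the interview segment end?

The weather segment starts at 9:54 PM − 110 min = 8:04 PM.
The interview segment starts at 8:04 PM − 345 min = 2:19 PM.
The first segment starts at 2:19 PM + 230 min = 6:09 PM.
The post-show starts at 6:09 PM − 380 min = 11:49 AM.
The first segment ends at 11:49 AM + 405 min = 6:34 PM.
The interview segment ends at 6:34 PM − 105 min = 4:49 PM.

4:49 PM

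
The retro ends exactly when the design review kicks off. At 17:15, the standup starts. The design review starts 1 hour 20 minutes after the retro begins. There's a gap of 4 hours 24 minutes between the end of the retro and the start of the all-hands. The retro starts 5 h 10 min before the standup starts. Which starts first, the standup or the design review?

the design review

The retro starts at 17:15 − 310 min = 12:05.
The design review starts at 12:05 + 80 min = 13:25.
The standup starts at 17:15 and the design review starts at 13:25, so the design review is first.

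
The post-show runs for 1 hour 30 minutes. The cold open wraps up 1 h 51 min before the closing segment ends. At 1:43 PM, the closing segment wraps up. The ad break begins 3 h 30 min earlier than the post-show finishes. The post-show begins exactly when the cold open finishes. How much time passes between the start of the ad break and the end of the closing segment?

The cold open ends at 1:43 PM − 111 min = 11:52 AM.
So the post-show starts at 11:52 AM.
The post-show ends at 11:52 AM + 90 min = 1:22 PM.
The ad break starts at 1:22 PM − 210 min = 9:52 AM.
From 9:52 AM to 1:43 PM is 3 hours 51 minutes.

3 hours 51 minutes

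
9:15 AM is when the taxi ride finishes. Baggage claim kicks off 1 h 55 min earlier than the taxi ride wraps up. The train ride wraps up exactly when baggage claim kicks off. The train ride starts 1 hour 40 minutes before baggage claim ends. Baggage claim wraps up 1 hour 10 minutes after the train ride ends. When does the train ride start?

6:50 AM

Baggage claim starts at 9:15 AM − 115 min = 7:20 AM.
So the train ride ends at 7:20 AM.
Baggage claim ends at 7:20 AM + 70 min = 8:30 AM.
The train ride starts at 8:30 AM − 100 min = 6:50 AM.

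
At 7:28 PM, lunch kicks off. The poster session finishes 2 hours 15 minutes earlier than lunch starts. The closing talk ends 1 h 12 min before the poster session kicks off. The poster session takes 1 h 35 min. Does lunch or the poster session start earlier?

The poster session ends at 7:28 PM − 135 min = 5:13 PM.
The poster session starts at 5:13 PM − 95 min = 3:38 PM.
Lunch starts at 7:28 PM and the poster session starts at 3:38 PM, so the poster session is first.

the poster session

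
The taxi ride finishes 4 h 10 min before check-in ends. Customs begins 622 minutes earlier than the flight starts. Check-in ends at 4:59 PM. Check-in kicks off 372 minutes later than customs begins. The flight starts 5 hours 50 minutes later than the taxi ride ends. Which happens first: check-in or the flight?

The taxi ride ends at 4:59 PM − 250 min = 12:49 PM.
The flight starts at 12:49 PM + 350 min = 6:39 PM.
Customs starts at 6:39 PM − 622 min = 8:17 AM.
Check-in starts at 8:17 AM + 372 min = 2:29 PM.
Check-in starts at 2:29 PM and the flight starts at 6:39 PM, so check-in is first.

check-in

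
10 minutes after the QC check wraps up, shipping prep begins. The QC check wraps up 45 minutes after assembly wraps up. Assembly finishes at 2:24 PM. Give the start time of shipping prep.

The QC check ends at 2:24 PM + 45 min = 3:09 PM.
Shipping prep starts at 3:09 PM + 10 min = 3:19 PM.

3:19 PM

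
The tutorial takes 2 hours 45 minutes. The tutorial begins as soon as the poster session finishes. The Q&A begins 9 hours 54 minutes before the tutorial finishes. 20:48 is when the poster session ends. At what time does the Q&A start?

The tutorial starts at 20:48.
The tutorial ends at 20:48 + 165 min = 23:33.
The Q&A starts at 23:33 − 594 min = 13:39.

13:39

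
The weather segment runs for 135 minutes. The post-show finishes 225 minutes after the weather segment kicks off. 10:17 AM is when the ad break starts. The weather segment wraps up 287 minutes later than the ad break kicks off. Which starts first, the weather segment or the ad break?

The weather segment ends at 10:17 AM + 287 min = 3:04 PM.
The weather segment starts at 3:04 PM − 135 min = 12:49 PM.
The weather segment starts at 12:49 PM and the ad break starts at 10:17 AM, so the ad break is first.

the ad break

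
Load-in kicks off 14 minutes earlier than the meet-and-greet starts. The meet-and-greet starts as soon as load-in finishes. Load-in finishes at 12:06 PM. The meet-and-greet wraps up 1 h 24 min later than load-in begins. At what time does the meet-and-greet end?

1:16 PM

The meet-and-greet starts at 12:06 PM.
Load-in starts at 12:06 PM − 14 min = 11:52 AM.
The meet-and-greet ends at 11:52 AM + 84 min = 1:16 PM.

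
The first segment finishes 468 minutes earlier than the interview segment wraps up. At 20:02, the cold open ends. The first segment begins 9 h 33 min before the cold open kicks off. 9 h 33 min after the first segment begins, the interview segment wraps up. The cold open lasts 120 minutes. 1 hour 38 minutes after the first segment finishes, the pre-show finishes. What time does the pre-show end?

The cold open starts at 20:02 − 120 min = 18:02.
The first segment starts at 18:02 − 573 min = 08:29.
The interview segment ends at 08:29 + 573 min = 18:02.
The first segment ends at 18:02 − 468 min = 10:14.
The pre-show ends at 10:14 + 98 min = 11:52.

11:52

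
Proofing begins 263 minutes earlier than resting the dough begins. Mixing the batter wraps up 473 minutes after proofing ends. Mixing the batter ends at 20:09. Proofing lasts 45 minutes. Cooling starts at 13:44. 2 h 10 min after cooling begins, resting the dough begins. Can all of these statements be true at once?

Yes

Resting the dough starts at 13:44 + 130 min = 15:54.
Proofing starts at 15:54 − 263 min = 11:31.
Proofing ends at 11:31 + 45 min = 12:16.
Mixing the batter ends at 12:16 + 473 min = 20:09.
That matches the stated 20:09, so the schedule is consistent.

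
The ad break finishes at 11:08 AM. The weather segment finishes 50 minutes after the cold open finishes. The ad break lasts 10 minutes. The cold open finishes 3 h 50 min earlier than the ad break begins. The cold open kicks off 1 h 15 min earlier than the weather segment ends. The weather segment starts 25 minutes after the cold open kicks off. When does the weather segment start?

7:08 AM

The ad break starts at 11:08 AM − 10 min = 10:58 AM.
The cold open ends at 10:58 AM − 230 min = 7:08 AM.
The weather segment ends at 7:08 AM + 50 min = 7:58 AM.
The cold open starts at 7:58 AM − 75 min = 6:43 AM.
The weather segment starts at 6:43 AM + 25 min = 7:08 AM.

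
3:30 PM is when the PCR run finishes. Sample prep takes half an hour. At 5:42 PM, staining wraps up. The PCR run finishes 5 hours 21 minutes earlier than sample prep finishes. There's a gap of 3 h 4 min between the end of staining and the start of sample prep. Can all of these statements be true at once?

No

Sample prep starts at 5:42 PM + 184 min = 8:46 PM.
Sample prep ends at 8:46 PM + 30 min = 9:16 PM.
The PCR run ends at 9:16 PM − 321 min = 3:55 PM.
But the PCR run is also said to end at 3:30 PM — a 25-minute conflict.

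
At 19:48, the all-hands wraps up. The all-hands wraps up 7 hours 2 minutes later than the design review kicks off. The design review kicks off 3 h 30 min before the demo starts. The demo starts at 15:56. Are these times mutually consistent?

The design review starts at 15:56 − 210 min = 12:26.
The all-hands ends at 12:26 + 422 min = 19:28.
But the all-hands is also said to end at 19:48 — a 20-minute conflict.

No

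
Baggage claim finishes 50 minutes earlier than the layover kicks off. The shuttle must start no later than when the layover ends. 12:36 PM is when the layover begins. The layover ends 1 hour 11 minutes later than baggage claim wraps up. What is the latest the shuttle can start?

12:57 PM

Baggage claim ends at 12:36 PM − 50 min = 11:46 AM.
The layover ends at 11:46 AM + 71 min = 12:57 PM.
The shuttle is bounded by the layover, so the latest it can start is 12:57 PM.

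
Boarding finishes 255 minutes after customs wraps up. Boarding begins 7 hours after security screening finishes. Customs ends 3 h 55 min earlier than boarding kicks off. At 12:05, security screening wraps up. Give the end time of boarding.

19:25

Boarding starts at 12:05 + 420 min = 19:05.
Customs ends at 19:05 − 235 min = 15:10.
Boarding ends at 15:10 + 255 min = 19:25.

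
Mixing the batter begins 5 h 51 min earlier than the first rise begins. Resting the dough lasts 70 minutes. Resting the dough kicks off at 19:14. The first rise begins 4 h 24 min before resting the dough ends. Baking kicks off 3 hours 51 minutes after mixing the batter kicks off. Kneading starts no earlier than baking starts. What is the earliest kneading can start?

Resting the dough ends at 19:14 + 70 min = 20:24.
The first rise starts at 20:24 − 264 min = 16:00.
Mixing the batter starts at 16:00 − 351 min = 10:09.
Baking starts at 10:09 + 231 min = 14:00.
Kneading is bounded by baking, so the earliest it can start is 14:00.

14:00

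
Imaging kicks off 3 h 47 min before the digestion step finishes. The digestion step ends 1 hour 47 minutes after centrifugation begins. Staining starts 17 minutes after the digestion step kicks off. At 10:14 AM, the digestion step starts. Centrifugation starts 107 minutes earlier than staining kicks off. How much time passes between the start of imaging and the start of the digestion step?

210 minutes

Staining starts at 10:14 AM + 17 min = 10:31 AM.
Centrifugation starts at 10:31 AM − 107 min = 8:44 AM.
The digestion step ends at 8:44 AM + 107 min = 10:31 AM.
Imaging starts at 10:31 AM − 227 min = 6:44 AM.
From 6:44 AM to 10:14 AM is 210 minutes.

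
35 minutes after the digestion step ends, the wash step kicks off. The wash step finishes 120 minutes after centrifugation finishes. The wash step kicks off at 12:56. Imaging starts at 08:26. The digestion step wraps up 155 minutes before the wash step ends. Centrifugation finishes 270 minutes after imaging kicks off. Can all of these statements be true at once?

Centrifugation ends at 08:26 + 270 min = 12:56.
The wash step ends at 12:56 + 120 min = 14:56.
The digestion step ends at 14:56 − 155 min = 12:21.
The wash step starts at 12:21 + 35 min = 12:56.
That matches the stated 12:56, so the schedule is consistent.

Yes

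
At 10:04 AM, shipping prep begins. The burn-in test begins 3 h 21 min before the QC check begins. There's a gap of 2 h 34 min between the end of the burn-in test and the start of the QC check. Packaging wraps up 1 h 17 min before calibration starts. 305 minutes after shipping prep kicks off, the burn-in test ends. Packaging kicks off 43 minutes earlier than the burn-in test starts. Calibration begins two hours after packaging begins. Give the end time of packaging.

The burn-in test ends at 10:04 AM + 305 min = 3:09 PM.
The QC check starts at 3:09 PM + 154 min = 5:43 PM.
The burn-in test starts at 5:43 PM − 201 min = 2:22 PM.
Packaging starts at 2:22 PM − 43 min = 1:39 PM.
Calibration starts at 1:39 PM + 120 min = 3:39 PM.
Packaging ends at 3:39 PM − 77 min = 2:22 PM.

2:22 PM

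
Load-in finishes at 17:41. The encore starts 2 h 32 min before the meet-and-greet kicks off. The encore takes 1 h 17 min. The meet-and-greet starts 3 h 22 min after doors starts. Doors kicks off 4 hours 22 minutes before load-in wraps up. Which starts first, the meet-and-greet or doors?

Doors starts at 17:41 − 262 min = 13:19.
The meet-and-greet starts at 13:19 + 202 min = 16:41.
The meet-and-greet starts at 16:41 and doors starts at 13:19, so doors is first.

doors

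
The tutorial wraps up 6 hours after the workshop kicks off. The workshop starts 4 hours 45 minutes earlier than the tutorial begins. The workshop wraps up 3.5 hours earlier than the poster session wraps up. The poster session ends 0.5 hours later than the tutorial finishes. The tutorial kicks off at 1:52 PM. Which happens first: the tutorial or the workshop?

the workshop

The workshop starts at 1:52 PM − 285 min = 9:07 AM.
The tutorial starts at 1:52 PM and the workshop starts at 9:07 AM, so the workshop is first.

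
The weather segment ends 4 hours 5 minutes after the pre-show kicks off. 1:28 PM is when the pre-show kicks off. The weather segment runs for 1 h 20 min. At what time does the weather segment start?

4:13 PM

The weather segment ends at 1:28 PM + 245 min = 5:33 PM.
The weather segment starts at 5:33 PM − 80 min = 4:13 PM.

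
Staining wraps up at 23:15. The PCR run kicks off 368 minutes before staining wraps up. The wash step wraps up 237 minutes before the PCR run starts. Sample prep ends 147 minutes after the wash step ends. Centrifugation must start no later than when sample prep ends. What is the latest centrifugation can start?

15:37

The PCR run starts at 23:15 − 368 min = 17:07.
The wash step ends at 17:07 − 237 min = 13:10.
Sample prep ends at 13:10 + 147 min = 15:37.
Centrifugation is bounded by sample prep, so the latest it can start is 15:37.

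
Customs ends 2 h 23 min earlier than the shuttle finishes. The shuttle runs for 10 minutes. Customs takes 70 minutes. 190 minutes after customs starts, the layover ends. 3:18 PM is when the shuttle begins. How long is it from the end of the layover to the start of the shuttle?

The shuttle ends at 3:18 PM + 10 min = 3:28 PM.
Customs ends at 3:28 PM − 143 min = 1:05 PM.
Customs starts at 1:05 PM − 70 min = 11:55 AM.
The layover ends at 11:55 AM + 190 min = 3:05 PM.
From 3:05 PM to 3:18 PM is 13 minutes.

13 minutes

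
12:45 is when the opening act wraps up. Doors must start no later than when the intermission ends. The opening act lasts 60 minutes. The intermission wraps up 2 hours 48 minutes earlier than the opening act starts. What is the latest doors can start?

08:57

The opening act starts at 12:45 − 60 min = 11:45.
The intermission ends at 11:45 − 168 min = 08:57.
Doors is bounded by the intermission, so the latest it can start is 08:57.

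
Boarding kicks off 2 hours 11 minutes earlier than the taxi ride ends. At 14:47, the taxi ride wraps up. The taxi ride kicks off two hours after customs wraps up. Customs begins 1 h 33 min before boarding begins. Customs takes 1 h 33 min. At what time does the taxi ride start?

Boarding starts at 14:47 − 131 min = 12:36.
Customs starts at 12:36 − 93 min = 11:03.
Customs ends at 11:03 + 93 min = 12:36.
The taxi ride starts at 12:36 + 120 min = 14:36.

14:36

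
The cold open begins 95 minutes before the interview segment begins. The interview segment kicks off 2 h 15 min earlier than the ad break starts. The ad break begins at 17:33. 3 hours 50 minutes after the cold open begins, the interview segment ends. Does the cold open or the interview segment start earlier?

The interview segment starts at 17:33 − 135 min = 15:18.
The cold open starts at 15:18 − 95 min = 13:43.
The cold open starts at 13:43 and the interview segment starts at 15:18, so the cold open is first.

the cold open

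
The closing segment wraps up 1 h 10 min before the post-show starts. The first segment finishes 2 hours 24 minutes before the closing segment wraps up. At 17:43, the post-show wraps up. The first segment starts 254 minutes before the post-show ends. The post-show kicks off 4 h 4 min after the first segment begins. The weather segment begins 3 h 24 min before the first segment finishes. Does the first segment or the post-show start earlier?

The first segment starts at 17:43 − 254 min = 13:29.
The post-show starts at 13:29 + 244 min = 17:33.
The first segment starts at 13:29 and the post-show starts at 17:33, so the first segment is first.

the first segment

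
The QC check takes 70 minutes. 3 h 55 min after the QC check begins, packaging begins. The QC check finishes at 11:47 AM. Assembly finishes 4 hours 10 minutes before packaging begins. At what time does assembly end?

The QC check starts at 11:47 AM − 70 min = 10:37 AM.
Packaging starts at 10:37 AM + 235 min = 2:32 PM.
Assembly ends at 2:32 PM − 250 min = 10:22 AM.

10:22 AM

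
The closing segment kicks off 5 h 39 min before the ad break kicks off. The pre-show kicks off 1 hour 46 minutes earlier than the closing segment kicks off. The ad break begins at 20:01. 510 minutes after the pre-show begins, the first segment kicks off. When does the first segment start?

21:06

The closing segment starts at 20:01 − 339 min = 14:22.
The pre-show starts at 14:22 − 106 min = 12:36.
The first segment starts at 12:36 + 510 min = 21:06.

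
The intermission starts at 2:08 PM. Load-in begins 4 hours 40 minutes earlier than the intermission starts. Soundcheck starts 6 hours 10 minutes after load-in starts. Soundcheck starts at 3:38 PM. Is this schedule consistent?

Yes

Load-in starts at 2:08 PM − 280 min = 9:28 AM.
Soundcheck starts at 9:28 AM + 370 min = 3:38 PM.
That matches the stated 3:38 PM, so the schedule is consistent.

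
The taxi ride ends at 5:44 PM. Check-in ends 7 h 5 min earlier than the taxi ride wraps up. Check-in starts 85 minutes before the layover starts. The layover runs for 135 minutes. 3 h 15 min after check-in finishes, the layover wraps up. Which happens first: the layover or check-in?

Check-in ends at 5:44 PM − 425 min = 10:39 AM.
The layover ends at 10:39 AM + 195 min = 1:54 PM.
The layover starts at 1:54 PM − 135 min = 11:39 AM.
Check-in starts at 11:39 AM − 85 min = 10:14 AM.
The layover starts at 11:39 AM and check-in starts at 10:14 AM, so check-in is first.

check-in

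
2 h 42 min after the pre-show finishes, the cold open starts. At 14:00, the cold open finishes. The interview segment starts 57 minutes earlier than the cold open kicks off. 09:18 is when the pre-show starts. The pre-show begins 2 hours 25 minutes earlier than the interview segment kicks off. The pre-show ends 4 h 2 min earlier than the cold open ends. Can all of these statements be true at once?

Yes

The pre-show ends at 14:00 − 242 min = 09:58.
The cold open starts at 09:58 + 162 min = 12:40.
The interview segment starts at 12:40 − 57 min = 11:43.
The pre-show starts at 11:43 − 145 min = 09:18.
That matches the stated 09:18, so the schedule is consistent.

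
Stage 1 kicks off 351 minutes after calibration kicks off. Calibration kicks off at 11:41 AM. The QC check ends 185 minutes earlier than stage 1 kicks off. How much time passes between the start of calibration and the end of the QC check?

Stage 1 starts at 11:41 AM + 351 min = 5:32 PM.
The QC check ends at 5:32 PM − 185 min = 2:27 PM.
From 11:41 AM to 2:27 PM is 166 minutes.

166 minutes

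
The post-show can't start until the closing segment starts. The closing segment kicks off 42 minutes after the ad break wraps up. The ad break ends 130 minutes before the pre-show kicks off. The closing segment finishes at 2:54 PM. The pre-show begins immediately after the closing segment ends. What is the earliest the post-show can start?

The pre-show starts at 2:54 PM.
The ad break ends at 2:54 PM − 130 min = 12:44 PM.
The closing segment starts at 12:44 PM + 42 min = 1:26 PM.
The post-show is bounded by the closing segment, so the earliest it can start is 1:26 PM.

1:26 PM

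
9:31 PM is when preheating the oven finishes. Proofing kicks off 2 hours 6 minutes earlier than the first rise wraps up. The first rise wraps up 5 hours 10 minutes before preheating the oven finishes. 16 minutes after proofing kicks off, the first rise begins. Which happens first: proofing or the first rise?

proofing

The first rise ends at 9:31 PM − 310 min = 4:21 PM.
Proofing starts at 4:21 PM − 126 min = 2:15 PM.
The first rise starts at 2:15 PM + 16 min = 2:31 PM.
Proofing starts at 2:15 PM and the first rise starts at 2:31 PM, so proofing is first.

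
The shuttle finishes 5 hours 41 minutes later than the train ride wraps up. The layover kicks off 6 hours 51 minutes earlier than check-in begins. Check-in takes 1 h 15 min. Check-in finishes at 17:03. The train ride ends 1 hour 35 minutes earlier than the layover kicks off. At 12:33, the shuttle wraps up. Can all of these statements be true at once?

No

Check-in starts at 17:03 − 75 min = 15:48.
The layover starts at 15:48 − 411 min = 08:57.
The train ride ends at 08:57 − 95 min = 07:22.
The shuttle ends at 07:22 + 341 min = 13:03.
But the shuttle is also said to end at 12:33 — a 30-minute conflict.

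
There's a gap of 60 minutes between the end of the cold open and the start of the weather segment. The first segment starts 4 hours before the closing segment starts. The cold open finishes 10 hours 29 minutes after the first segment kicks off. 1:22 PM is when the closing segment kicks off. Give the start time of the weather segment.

The first segment starts at 1:22 PM − 240 min = 9:22 AM.
The cold open ends at 9:22 AM + 629 min = 7:51 PM.
The weather segment starts at 7:51 PM + 60 min = 8:51 PM.

8:51 PM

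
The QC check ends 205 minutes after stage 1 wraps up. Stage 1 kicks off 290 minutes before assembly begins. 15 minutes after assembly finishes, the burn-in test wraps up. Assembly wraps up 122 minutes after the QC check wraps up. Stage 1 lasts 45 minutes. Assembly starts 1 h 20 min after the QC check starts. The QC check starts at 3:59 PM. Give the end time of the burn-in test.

Assembly starts at 3:59 PM + 80 min = 5:19 PM.
Stage 1 starts at 5:19 PM − 290 min = 12:29 PM.
Stage 1 ends at 12:29 PM + 45 min = 1:14 PM.
The QC check ends at 1:14 PM + 205 min = 4:39 PM.
Assembly ends at 4:39 PM + 122 min = 6:41 PM.
The burn-in test ends at 6:41 PM + 15 min = 6:56 PM.

6:56 PM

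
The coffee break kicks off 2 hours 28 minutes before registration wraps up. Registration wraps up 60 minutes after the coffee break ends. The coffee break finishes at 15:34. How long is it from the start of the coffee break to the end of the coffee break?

Registration ends at 15:34 + 60 min = 16:34.
The coffee break starts at 16:34 − 148 min = 14:06.
From 14:06 to 15:34 is 88 minutes.

88 minutes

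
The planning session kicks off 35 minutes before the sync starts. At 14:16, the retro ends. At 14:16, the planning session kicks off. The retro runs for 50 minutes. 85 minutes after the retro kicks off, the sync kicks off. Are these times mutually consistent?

Yes

The retro starts at 14:16 − 50 min = 13:26.
The sync starts at 13:26 + 85 min = 14:51.
The planning session starts at 14:51 − 35 min = 14:16.
That matches the stated 14:16, so the schedule is consistent.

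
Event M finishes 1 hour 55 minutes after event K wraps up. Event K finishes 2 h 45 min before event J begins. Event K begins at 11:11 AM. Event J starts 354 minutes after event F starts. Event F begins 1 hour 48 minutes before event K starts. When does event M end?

Event F starts at 11:11 AM − 108 min = 9:23 AM.
Event J starts at 9:23 AM + 354 min = 3:17 PM.
Event K ends at 3:17 PM − 165 min = 12:32 PM.
Event M ends at 12:32 PM + 115 min = 2:27 PM.

2:27 PM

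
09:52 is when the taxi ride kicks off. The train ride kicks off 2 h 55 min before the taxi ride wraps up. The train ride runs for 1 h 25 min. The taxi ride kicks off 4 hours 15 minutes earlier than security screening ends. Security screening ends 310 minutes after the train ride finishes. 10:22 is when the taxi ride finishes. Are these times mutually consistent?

No

The train ride starts at 10:22 − 175 min = 07:27.
The train ride ends at 07:27 + 85 min = 08:52.
Security screening ends at 08:52 + 310 min = 14:02.
The taxi ride starts at 14:02 − 255 min = 09:47.
But the taxi ride is also said to start at 09:52 — a 5-minute conflict.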